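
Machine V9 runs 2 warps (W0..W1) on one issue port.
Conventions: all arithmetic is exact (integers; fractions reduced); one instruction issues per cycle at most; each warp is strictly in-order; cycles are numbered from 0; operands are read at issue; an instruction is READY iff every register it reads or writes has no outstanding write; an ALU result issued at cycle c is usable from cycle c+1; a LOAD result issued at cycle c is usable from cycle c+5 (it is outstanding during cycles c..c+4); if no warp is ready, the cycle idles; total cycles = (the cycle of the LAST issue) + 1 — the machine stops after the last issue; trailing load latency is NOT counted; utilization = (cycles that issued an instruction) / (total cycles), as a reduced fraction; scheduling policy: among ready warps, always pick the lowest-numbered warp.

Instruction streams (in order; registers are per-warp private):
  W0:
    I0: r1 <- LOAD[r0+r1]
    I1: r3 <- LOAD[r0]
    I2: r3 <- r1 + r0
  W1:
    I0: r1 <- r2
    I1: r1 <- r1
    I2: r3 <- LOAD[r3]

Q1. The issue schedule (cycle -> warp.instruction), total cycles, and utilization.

cycle 0: W0.I0
cycle 1: W0.I1
cycle 2: W1.I0
cycle 3: W1.I1
cycle 4: W1.I2
cycle 5: idle
cycle 6: W0.I2

Answer: 7 cycles, utilization 6/7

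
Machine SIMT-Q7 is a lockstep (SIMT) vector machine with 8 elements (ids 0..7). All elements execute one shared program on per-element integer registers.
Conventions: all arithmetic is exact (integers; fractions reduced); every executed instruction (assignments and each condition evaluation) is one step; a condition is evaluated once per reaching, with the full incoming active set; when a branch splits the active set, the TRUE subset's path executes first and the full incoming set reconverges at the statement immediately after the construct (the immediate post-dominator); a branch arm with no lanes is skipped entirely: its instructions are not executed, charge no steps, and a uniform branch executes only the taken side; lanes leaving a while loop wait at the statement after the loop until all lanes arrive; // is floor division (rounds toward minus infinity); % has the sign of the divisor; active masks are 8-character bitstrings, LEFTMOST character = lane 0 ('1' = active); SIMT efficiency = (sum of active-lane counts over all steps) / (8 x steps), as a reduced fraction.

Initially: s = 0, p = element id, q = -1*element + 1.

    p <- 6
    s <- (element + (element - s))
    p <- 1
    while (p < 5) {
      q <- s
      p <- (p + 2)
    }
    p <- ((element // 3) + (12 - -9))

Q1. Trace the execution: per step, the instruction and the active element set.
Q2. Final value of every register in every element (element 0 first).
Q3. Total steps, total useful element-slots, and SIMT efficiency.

step 0: p <- 6                       11111111
step 1: s <- (element + (element - s)) 11111111
step 2: p <- 1                       11111111
step 3: eval (p < 5)                 11111111
step 4: q <- s                       11111111
step 5: p <- (p + 2)                 11111111
step 6: eval (p < 5)                 11111111
step 7: q <- s                       11111111
step 8: p <- (p + 2)                 11111111
step 9: eval (p < 5)                 11111111
step 10: p <- ((element // 3) + (12 - -9)) 11111111

Answer: 11 steps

s: 0,2,4,6,8,10,12,14
p: 21,21,21,22,22,22,23,23
q: 0,2,4,6,8,10,12,14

steps = 11; useful = 88; efficiency = 88/88 = 1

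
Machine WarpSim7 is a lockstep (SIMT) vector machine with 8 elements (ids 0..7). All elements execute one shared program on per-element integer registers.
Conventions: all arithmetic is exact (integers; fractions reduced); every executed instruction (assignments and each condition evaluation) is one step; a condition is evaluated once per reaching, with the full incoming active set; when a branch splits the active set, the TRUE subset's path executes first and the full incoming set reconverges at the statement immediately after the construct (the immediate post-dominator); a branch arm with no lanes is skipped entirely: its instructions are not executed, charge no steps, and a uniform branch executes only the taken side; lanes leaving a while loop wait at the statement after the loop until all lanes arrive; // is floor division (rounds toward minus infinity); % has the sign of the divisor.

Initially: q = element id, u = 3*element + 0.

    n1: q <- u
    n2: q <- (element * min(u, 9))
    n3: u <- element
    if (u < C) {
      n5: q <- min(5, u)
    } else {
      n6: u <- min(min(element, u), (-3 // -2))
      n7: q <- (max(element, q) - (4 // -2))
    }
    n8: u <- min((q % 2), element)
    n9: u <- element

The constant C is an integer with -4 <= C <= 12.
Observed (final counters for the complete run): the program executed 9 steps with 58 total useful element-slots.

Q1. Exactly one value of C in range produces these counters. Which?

Answer: C = 6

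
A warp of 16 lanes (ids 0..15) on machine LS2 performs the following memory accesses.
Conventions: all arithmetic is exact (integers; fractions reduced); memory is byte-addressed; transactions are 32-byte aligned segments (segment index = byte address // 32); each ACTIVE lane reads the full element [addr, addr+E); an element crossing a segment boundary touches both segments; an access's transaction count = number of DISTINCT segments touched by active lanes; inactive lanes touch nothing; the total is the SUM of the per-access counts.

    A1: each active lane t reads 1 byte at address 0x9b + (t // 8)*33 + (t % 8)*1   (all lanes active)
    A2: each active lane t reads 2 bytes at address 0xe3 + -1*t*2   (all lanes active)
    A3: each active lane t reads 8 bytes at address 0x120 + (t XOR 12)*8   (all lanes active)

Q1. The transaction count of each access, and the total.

A1: 3 transactions
A2: 2 transactions
A3: 4 transactions

Answer: 3,2,4; total 9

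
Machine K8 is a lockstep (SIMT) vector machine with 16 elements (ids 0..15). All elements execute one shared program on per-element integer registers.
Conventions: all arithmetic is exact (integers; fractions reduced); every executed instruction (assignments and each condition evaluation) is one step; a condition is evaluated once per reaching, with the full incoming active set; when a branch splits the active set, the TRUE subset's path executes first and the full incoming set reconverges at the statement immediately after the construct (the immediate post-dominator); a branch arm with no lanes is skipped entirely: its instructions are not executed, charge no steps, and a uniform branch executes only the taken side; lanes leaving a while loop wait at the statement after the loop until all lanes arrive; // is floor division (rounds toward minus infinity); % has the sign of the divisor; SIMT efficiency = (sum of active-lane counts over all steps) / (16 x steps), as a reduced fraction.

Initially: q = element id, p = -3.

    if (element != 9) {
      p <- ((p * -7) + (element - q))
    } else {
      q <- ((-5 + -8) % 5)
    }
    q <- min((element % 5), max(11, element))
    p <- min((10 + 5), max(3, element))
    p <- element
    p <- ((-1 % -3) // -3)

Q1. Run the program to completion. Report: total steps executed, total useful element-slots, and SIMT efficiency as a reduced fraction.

Answer: 7 steps, 96 useful, 6/7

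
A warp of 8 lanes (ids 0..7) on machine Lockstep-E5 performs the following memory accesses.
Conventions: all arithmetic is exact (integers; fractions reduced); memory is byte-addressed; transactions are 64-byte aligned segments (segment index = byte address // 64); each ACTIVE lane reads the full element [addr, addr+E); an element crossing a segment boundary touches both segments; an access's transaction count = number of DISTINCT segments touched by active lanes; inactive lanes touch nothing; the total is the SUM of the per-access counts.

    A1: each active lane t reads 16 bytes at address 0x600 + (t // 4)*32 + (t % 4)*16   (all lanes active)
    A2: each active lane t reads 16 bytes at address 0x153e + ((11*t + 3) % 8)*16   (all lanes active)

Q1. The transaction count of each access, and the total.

A1: 2 transactions
A2: 3 transactions

Answer: 2,3; total 5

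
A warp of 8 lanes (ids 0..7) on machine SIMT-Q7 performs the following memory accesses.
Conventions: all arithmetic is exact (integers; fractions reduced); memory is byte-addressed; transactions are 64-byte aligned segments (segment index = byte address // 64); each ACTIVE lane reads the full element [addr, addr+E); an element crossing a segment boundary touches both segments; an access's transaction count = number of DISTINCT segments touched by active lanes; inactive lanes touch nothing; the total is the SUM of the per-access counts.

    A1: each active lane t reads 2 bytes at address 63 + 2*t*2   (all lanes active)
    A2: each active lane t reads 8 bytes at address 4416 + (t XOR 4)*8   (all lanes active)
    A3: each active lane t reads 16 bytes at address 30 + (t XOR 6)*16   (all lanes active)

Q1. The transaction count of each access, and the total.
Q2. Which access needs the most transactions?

A1: 2 transactions
A2: 1 transaction
A3: 3 transactions

Answer: 2,1,3; total 6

Answer: A3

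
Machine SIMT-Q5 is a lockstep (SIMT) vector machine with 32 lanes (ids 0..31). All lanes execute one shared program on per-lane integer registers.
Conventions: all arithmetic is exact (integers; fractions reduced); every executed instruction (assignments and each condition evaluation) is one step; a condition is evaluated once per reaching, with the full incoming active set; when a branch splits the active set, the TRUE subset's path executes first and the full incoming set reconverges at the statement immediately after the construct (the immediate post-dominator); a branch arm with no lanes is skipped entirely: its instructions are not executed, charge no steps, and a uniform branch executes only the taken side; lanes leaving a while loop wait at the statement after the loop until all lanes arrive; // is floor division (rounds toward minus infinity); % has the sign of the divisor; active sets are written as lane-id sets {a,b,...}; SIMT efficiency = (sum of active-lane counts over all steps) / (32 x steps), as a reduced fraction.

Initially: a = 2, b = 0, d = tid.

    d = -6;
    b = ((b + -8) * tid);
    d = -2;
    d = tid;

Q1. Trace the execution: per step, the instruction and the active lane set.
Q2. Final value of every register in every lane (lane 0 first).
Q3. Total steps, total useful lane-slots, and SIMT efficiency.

step 0: d <- -6                      {0,1,2,3,4,5,6,7,8,9,10,11,12,13,14,15,16,17,18,19,20,21,22,23,24,25,26,27,28,29,30,31}
step 1: b <- ((b + -8) * tid)        {0,1,2,3,4,5,6,7,8,9,10,11,12,13,14,15,16,17,18,19,20,21,22,23,24,25,26,27,28,29,30,31}
step 2: d <- -2                      {0,1,2,3,4,5,6,7,8,9,10,11,12,13,14,15,16,17,18,19,20,21,22,23,24,25,26,27,28,29,30,31}
step 3: d <- tid                     {0,1,2,3,4,5,6,7,8,9,10,11,12,13,14,15,16,17,18,19,20,21,22,23,24,25,26,27,28,29,30,31}

Answer: 4 steps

a: 2,2,2,2,2,2,2,2,2,2,2,2,2,2,2,2,2,2,2,2,2,2,2,2,2,2,2,2,2,2,2,2
b: 0,-8,-16,-24,-32,-40,-48,-56,-64,-72,-80,-88,-96,-104,-112,-120,-128,-136,-144,-152,-160,-168,-176,-184,-192,-200,-208,-216,-224,-232,-240,-248
d: 0,1,2,3,4,5,6,7,8,9,10,11,12,13,14,15,16,17,18,19,20,21,22,23,24,25,26,27,28,29,30,31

steps = 4; useful = 128; efficiency = 128/128 = 1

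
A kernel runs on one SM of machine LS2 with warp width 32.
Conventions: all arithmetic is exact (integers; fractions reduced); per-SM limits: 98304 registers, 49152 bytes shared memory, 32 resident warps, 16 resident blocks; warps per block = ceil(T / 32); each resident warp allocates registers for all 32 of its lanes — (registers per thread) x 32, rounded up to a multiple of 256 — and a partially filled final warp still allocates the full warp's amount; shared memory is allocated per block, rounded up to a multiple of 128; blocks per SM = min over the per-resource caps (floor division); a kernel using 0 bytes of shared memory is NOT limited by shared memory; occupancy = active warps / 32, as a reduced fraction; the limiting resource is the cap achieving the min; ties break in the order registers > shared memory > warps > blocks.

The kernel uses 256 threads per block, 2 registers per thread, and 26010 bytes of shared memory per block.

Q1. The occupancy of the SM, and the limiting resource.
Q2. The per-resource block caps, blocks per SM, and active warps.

Answer: occupancy 1/4, limited by shared memory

registers: 48 blocks
shared memory: 1 block
warps: 4 blocks
blocks: 16 blocks

Answer: 1 block, 8 active warps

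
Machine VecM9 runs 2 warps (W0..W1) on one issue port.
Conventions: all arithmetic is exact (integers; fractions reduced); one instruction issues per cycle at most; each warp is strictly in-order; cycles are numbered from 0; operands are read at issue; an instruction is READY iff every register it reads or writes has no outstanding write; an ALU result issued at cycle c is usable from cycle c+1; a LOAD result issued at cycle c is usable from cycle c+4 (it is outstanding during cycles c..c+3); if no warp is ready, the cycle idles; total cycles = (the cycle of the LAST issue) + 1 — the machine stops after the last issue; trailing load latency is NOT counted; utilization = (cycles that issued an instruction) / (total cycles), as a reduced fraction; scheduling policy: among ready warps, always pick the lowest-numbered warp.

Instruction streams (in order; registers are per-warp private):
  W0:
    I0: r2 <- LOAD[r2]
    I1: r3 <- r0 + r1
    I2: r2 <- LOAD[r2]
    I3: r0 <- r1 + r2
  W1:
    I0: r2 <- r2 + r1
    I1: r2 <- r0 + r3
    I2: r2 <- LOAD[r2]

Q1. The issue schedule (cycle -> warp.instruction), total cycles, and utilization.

cycle 0: W0.I0
cycle 1: W0.I1
cycle 2: W1.I0
cycle 3: W1.I1
cycle 4: W0.I2
cycle 5: W1.I2
cycle 6: idle
cycle 7: idle
cycle 8: W0.I3

Answer: 9 cycles, utilization 7/9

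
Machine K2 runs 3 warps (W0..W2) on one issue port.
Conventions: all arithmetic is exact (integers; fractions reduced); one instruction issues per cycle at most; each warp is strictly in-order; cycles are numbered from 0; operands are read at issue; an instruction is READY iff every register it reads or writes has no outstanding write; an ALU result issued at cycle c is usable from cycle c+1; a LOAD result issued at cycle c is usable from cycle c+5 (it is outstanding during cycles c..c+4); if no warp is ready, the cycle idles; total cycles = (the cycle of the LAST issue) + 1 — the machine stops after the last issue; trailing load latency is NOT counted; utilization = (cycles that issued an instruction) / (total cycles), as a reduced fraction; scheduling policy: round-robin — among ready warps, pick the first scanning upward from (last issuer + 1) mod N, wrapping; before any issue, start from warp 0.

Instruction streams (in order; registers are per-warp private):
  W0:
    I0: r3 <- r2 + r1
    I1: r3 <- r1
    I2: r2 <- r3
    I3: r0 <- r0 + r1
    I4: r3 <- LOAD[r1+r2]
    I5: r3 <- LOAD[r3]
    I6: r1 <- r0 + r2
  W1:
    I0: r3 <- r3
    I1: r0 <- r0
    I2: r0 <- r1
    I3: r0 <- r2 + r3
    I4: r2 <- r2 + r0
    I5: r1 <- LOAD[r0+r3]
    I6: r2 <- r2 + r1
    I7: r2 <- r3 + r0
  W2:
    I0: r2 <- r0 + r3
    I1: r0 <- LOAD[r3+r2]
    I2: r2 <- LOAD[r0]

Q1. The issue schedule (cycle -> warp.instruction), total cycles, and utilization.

cycle 0: W0.I0
cycle 1: W1.I0
cycle 2: W2.I0
cycle 3: W0.I1
cycle 4: W1.I1
cycle 5: W2.I1
cycle 6: W0.I2
cycle 7: W1.I2
cycle 8: W0.I3
cycle 9: W1.I3
cycle 10: W2.I2
cycle 11: W0.I4
cycle 12: W1.I4
cycle 13: W1.I5
cycle 14: idle
cycle 15: idle
cycle 16: W0.I5
cycle 17: W0.I6
cycle 18: W1.I6
cycle 19: W1.I7

Answer: 20 cycles, utilization 9/10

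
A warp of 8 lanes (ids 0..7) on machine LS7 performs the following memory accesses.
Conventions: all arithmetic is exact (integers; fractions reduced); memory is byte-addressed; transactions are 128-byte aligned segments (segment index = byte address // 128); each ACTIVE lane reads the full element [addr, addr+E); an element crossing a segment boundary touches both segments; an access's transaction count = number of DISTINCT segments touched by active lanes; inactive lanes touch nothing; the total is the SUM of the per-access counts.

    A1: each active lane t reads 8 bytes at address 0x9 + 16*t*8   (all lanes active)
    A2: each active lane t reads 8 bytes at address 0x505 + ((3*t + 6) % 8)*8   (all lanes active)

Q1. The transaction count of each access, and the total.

A1: 8 transactions
A2: 1 transaction

Answer: 8,1; total 9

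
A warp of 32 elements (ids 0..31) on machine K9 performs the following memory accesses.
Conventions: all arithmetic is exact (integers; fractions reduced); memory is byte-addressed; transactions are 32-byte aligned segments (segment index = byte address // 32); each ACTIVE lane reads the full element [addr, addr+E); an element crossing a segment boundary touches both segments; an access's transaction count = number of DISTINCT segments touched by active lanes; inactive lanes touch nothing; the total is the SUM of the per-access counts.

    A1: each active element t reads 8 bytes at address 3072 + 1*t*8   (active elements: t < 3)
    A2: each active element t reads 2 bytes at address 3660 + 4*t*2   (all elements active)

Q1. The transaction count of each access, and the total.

A1: 1 transaction
A2: 9 transactions

Answer: 1,9; total 10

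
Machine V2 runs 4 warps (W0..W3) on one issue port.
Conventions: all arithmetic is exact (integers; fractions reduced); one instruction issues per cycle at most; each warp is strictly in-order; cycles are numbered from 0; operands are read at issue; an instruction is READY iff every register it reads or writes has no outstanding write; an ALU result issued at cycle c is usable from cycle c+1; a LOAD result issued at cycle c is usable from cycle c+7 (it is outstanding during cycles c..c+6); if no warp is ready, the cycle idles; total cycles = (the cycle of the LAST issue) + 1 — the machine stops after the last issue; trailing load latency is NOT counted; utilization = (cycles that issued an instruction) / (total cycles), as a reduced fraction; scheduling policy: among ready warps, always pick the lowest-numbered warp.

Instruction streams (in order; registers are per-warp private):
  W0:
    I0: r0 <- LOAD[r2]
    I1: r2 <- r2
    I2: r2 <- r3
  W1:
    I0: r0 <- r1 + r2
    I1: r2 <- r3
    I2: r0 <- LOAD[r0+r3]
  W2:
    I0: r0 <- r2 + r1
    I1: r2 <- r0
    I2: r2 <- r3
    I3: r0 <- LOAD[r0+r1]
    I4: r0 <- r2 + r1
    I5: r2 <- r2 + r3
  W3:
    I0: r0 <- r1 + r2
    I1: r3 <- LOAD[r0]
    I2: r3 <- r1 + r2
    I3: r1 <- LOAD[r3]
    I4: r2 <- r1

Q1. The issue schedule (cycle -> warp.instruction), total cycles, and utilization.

cycle 0: W0.I0
cycle 1: W0.I1
cycle 2: W0.I2
cycle 3: W1.I0
cycle 4: W1.I1
cycle 5: W1.I2
cycle 6: W2.I0
cycle 7: W2.I1
cycle 8: W2.I2
cycle 9: W2.I3
cycle 10: W3.I0
cycle 11: W3.I1
cycle 12: idle
cycle 13: idle
cycle 14: idle
cycle 15: idle
cycle 16: W2.I4
cycle 17: W2.I5
cycle 18: W3.I2
cycle 19: W3.I3
cycle 20: idle
cycle 21: idle
cycle 22: idle
cycle 23: idle
cycle 24: idle
cycle 25: idle
cycle 26: W3.I4

Answer: 27 cycles, utilization 17/27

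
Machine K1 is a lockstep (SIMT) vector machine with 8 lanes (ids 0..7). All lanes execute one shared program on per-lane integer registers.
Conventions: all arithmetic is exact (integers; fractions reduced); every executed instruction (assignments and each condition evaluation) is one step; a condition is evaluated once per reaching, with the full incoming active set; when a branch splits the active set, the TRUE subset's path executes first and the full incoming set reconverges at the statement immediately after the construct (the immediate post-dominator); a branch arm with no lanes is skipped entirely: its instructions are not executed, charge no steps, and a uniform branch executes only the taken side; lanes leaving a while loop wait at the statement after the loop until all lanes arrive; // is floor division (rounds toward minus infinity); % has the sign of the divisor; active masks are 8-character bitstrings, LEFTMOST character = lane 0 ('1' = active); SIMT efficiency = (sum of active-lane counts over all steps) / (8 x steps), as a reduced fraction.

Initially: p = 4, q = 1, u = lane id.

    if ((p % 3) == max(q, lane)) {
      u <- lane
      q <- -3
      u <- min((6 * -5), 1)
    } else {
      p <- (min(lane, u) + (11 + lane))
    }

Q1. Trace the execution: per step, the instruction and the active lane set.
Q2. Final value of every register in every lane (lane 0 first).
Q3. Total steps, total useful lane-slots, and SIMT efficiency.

step 0: eval ((p % 3) == max(q, lane)) 11111111
step 1: u <- lane                    11000000
step 2: q <- -3                      11000000
step 3: u <- min((6 * -5), 1)        11000000
step 4: p <- (min(lane, u) + (11 + lane)) 00111111

Answer: 5 steps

p: 4,4,15,17,19,21,23,25
q: -3,-3,1,1,1,1,1,1
u: -30,-30,2,3,4,5,6,7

steps = 5; useful = 20; efficiency = 20/40 = 1/2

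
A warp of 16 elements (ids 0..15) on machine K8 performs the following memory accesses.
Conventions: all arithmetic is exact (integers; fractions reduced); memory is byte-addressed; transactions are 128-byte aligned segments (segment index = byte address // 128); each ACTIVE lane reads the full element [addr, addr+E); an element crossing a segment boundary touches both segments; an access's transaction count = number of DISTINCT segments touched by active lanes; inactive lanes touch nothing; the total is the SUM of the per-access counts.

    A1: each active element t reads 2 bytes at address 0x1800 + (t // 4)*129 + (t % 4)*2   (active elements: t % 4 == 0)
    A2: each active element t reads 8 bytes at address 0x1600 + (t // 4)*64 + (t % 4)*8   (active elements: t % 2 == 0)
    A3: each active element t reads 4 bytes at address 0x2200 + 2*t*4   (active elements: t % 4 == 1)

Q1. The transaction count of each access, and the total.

A1: 4 transactions
A2: 2 transactions
A3: 1 transaction

Answer: 4,2,1; total 7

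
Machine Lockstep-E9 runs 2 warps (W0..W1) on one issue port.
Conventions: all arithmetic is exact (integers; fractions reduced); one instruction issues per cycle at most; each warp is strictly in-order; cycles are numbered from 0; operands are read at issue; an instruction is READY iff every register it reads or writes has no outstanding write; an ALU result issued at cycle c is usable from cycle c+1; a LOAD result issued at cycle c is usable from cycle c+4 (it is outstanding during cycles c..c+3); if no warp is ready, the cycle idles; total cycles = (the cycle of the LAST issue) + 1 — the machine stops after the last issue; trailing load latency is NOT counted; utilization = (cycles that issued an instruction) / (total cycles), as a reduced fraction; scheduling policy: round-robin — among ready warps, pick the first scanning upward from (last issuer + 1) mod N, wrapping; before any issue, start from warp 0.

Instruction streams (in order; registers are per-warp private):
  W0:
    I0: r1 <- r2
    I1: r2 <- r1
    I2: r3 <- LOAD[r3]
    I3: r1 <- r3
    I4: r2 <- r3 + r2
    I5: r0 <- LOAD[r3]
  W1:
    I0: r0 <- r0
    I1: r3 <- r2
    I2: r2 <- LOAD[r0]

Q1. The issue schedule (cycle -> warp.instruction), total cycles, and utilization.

cycle 0: W0.I0
cycle 1: W1.I0
cycle 2: W0.I1
cycle 3: W1.I1
cycle 4: W0.I2
cycle 5: W1.I2
cycle 6: idle
cycle 7: idle
cycle 8: W0.I3
cycle 9: W0.I4
cycle 10: W0.I5

Answer: 11 cycles, utilization 9/11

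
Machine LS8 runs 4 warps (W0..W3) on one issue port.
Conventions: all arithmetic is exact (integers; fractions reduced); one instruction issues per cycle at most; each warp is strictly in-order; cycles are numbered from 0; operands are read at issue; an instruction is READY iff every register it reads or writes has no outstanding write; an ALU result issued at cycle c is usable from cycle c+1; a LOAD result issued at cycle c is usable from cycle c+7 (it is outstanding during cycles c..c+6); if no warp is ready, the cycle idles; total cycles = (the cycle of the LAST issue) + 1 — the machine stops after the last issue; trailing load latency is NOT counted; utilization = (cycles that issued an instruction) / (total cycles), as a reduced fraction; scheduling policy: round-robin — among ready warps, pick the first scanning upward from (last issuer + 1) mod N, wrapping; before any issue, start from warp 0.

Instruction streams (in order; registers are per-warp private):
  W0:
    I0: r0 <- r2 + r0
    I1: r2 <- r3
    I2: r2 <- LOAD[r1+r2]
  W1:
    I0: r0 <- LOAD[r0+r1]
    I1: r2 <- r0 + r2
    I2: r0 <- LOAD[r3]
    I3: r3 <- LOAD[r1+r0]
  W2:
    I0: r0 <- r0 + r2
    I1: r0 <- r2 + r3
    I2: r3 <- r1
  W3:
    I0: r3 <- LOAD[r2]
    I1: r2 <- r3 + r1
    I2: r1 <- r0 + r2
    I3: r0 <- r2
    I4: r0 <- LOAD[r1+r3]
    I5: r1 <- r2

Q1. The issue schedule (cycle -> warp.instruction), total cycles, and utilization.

cycle 0: W0.I0
cycle 1: W1.I0
cycle 2: W2.I0
cycle 3: W3.I0
cycle 4: W0.I1
cycle 5: W2.I1
cycle 6: W0.I2
cycle 7: W2.I2
cycle 8: W1.I1
cycle 9: W1.I2
cycle 10: W3.I1
cycle 11: W3.I2
cycle 12: W3.I3
cycle 13: W3.I4
cycle 14: W3.I5
cycle 15: idle
cycle 16: W1.I3

Answer: 17 cycles, utilization 16/17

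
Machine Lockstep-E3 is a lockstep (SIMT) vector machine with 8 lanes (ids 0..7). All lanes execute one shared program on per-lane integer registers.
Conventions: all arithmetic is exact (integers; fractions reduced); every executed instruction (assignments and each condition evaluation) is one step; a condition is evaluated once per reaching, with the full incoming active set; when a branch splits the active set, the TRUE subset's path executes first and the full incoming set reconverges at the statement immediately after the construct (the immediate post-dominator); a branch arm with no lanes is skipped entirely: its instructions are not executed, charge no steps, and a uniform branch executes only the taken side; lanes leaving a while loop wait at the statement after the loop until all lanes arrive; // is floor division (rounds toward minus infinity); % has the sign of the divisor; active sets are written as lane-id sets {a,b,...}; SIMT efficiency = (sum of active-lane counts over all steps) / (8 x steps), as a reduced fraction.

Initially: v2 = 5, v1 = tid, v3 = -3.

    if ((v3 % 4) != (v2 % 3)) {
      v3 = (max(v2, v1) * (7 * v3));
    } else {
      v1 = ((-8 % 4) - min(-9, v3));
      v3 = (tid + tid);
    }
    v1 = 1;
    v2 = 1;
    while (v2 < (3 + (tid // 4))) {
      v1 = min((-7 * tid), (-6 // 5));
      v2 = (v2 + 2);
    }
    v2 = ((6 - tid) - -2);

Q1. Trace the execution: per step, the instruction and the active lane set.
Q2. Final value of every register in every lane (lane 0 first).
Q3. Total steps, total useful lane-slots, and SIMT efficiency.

step 0: eval ((v3 % 4) != (v2 % 3))  {0,1,2,3,4,5,6,7}
step 1: v3 <- (max(v2, v1) * (7 * v3)) {0,1,2,3,4,5,6,7}
step 2: v1 <- 1                      {0,1,2,3,4,5,6,7}
step 3: v2 <- 1                      {0,1,2,3,4,5,6,7}
step 4: eval (v2 < (3 + (tid // 4))) {0,1,2,3,4,5,6,7}
step 5: v1 <- min((-7 * tid), (-6 // 5)) {0,1,2,3,4,5,6,7}
step 6: v2 <- (v2 + 2)               {0,1,2,3,4,5,6,7}
step 7: eval (v2 < (3 + (tid // 4))) {0,1,2,3,4,5,6,7}
step 8: v1 <- min((-7 * tid), (-6 // 5)) {4,5,6,7}
step 9: v2 <- (v2 + 2)               {4,5,6,7}
step 10: eval (v2 < (3 + (tid // 4))) {4,5,6,7}
step 11: v2 <- ((6 - tid) - -2)       {0,1,2,3,4,5,6,7}

Answer: 12 steps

v2: 8,7,6,5,4,3,2,1
v1: -2,-7,-14,-21,-28,-35,-42,-49
v3: -105,-105,-105,-105,-105,-105,-126,-147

steps = 12; useful = 84; efficiency = 84/96 = 7/8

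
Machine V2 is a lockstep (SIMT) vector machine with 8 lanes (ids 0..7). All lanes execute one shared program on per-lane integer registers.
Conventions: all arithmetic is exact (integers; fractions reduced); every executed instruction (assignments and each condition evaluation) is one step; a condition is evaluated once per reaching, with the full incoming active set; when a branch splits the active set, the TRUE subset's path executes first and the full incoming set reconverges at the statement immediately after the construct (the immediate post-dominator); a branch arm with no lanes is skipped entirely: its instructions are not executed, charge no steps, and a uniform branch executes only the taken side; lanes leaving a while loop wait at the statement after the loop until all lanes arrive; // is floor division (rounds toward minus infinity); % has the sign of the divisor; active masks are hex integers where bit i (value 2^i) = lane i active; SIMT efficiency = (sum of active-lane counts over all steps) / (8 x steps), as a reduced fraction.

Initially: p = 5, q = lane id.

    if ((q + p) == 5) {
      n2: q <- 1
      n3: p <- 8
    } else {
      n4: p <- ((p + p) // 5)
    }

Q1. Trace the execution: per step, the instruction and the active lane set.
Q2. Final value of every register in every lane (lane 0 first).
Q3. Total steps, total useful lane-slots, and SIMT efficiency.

step 0: eval ((q + p) == 5)          0xff
step 1: q <- 1                       0x01
step 2: p <- 8                       0x01
step 3: p <- ((p + p) // 5)          0xfe

Answer: 4 steps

p: 8,2,2,2,2,2,2,2
q: 1,1,2,3,4,5,6,7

steps = 4; useful = 17; efficiency = 17/32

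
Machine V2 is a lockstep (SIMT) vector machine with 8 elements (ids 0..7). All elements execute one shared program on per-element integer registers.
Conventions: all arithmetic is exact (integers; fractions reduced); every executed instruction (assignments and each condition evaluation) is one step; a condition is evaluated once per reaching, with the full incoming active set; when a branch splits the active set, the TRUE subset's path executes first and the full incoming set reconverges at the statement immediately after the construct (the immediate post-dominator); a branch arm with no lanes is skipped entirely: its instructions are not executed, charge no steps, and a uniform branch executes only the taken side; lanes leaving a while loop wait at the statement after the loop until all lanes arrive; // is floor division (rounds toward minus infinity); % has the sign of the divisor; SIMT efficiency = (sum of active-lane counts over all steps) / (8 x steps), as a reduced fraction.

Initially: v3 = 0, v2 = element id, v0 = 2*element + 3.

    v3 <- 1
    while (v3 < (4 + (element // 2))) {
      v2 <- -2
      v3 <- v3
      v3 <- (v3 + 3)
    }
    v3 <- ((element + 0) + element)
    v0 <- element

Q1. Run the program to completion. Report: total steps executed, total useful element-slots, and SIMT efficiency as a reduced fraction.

Answer: 12 steps, 88 useful, 11/12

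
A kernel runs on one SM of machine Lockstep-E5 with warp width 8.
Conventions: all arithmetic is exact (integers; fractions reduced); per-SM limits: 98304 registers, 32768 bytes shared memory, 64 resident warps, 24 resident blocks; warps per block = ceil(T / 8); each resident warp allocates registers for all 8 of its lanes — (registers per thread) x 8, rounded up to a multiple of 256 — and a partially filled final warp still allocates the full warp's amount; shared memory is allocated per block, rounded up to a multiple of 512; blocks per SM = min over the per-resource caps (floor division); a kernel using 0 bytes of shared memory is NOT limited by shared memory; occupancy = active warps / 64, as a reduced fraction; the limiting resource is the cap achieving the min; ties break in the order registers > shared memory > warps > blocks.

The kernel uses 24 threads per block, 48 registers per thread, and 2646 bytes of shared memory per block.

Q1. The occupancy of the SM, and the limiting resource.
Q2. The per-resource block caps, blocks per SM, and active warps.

Answer: occupancy 15/32, limited by shared memory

registers: 64 blocks
shared memory: 10 blocks
warps: 21 blocks
blocks: 24 blocks

Answer: 10 blocks, 30 active warps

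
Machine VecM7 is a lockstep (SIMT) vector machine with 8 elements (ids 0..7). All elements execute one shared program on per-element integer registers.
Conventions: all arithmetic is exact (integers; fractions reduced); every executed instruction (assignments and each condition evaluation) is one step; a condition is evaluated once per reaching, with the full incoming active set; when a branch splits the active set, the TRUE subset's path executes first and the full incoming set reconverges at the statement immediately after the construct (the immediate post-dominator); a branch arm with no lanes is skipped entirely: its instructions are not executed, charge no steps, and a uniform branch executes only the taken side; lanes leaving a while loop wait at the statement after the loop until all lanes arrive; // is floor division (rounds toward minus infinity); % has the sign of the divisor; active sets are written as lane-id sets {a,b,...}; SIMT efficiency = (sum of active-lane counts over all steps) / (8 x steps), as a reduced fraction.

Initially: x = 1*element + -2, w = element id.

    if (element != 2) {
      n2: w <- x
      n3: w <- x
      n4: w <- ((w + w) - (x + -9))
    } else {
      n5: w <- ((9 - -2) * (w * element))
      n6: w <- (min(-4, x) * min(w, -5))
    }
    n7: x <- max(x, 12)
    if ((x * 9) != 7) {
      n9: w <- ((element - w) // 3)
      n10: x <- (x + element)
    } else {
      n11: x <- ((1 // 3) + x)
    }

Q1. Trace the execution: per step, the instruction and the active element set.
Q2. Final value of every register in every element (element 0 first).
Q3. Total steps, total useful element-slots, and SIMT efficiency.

step 0: eval (element != 2)          {0,1,2,3,4,5,6,7}
step 1: w <- x                       {0,1,3,4,5,6,7}
step 2: w <- x                       {0,1,3,4,5,6,7}
step 3: w <- ((w + w) - (x + -9))    {0,1,3,4,5,6,7}
step 4: w <- ((9 - -2) * (w * element)) {2}
step 5: w <- (min(-4, x) * min(w, -5)) {2}
step 6: x <- max(x, 12)              {0,1,2,3,4,5,6,7}
step 7: eval ((x * 9) != 7)          {0,1,2,3,4,5,6,7}
step 8: w <- ((element - w) // 3)    {0,1,2,3,4,5,6,7}
step 9: x <- (x + element)           {0,1,2,3,4,5,6,7}

Answer: 10 steps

x: 12,13,14,15,16,17,18,19
w: -3,-3,-6,-3,-3,-3,-3,-3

steps = 10; useful = 63; efficiency = 63/80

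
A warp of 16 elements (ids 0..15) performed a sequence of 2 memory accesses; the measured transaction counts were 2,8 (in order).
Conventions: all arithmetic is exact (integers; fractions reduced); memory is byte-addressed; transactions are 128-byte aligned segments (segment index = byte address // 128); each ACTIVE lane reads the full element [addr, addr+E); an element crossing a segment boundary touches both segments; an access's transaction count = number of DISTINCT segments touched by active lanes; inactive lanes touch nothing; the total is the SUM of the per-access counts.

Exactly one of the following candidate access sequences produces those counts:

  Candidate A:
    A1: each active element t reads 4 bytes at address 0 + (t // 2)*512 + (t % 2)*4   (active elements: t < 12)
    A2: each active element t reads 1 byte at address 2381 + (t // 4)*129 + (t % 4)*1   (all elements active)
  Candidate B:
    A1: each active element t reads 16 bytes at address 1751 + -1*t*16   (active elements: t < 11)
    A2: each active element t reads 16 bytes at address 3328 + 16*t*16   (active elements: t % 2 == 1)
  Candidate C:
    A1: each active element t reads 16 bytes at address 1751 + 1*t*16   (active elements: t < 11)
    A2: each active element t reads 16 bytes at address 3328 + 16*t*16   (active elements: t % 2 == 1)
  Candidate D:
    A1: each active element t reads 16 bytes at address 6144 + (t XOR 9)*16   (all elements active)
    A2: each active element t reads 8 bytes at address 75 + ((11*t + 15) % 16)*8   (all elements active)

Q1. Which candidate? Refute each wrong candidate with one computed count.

A: A1 gives 6 transactions, not 2
C: A1 gives 3 transactions, not 2
D: A2 gives 2 transactions, not 8
B: all counts match (2,8)

Answer: B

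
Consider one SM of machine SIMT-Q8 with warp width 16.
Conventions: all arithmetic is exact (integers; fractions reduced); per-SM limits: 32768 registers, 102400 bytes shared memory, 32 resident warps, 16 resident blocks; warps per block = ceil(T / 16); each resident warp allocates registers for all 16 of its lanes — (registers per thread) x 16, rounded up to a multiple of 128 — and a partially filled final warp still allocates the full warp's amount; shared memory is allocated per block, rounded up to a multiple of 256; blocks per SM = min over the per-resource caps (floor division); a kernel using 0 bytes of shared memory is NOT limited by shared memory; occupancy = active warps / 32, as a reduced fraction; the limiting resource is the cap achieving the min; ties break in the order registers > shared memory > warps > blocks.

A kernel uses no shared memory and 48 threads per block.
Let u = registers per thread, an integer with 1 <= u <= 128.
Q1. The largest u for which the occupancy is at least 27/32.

Answer: u = 72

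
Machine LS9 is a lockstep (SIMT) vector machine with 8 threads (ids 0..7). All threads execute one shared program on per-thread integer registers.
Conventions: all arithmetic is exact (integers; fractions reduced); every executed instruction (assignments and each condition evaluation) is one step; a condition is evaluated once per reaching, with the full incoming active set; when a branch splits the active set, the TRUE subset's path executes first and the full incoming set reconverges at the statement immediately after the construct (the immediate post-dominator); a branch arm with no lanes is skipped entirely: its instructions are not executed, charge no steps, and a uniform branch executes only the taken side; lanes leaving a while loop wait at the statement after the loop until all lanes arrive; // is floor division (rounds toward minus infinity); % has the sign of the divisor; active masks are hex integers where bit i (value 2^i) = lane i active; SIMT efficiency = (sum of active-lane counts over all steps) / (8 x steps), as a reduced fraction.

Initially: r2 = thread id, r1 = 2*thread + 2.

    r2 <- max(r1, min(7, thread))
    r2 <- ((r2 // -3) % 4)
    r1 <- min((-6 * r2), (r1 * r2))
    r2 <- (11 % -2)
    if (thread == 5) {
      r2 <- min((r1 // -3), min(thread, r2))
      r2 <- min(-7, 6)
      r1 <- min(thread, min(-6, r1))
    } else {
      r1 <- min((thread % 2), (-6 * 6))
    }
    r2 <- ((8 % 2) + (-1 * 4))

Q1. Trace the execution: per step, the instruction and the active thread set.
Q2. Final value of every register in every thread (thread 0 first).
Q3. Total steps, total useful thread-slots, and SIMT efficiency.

step 0: r2 <- max(r1, min(7, thread)) 0xff
step 1: r2 <- ((r2 // -3) % 4)       0xff
step 2: r1 <- min((-6 * r2), (r1 * r2)) 0xff
step 3: r2 <- (11 % -2)              0xff
step 4: eval (thread == 5)           0xff
step 5: r2 <- min((r1 // -3), min(thread, r2)) 0x20
step 6: r2 <- min(-7, 6)             0x20
step 7: r1 <- min(thread, min(-6, r1)) 0x20
step 8: r1 <- min((thread % 2), (-6 * 6)) 0xdf
step 9: r2 <- ((8 % 2) + (-1 * 4))   0xff

Answer: 10 steps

r2: -4,-4,-4,-4,-4,-4,-4,-4
r1: -36,-36,-36,-36,-36,-6,-36,-36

steps = 10; useful = 58; efficiency = 58/80 = 29/40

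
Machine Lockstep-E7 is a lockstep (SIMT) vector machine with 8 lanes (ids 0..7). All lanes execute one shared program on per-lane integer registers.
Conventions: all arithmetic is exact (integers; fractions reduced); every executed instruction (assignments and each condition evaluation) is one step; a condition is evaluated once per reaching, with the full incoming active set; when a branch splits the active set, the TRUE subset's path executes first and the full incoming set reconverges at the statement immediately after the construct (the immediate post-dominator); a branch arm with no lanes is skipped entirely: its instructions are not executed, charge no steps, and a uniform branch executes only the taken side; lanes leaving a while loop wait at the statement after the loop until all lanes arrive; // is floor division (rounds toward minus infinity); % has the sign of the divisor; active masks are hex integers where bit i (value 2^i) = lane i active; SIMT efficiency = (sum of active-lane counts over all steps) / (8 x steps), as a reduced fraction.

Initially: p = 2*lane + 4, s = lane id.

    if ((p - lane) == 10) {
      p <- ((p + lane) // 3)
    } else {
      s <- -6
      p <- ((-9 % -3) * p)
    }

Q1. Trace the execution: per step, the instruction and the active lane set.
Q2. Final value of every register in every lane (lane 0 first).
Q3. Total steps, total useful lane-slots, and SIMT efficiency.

step 0: eval ((p - lane) == 10)      0xff
step 1: p <- ((p + lane) // 3)       0x40
step 2: s <- -6                      0xbf
step 3: p <- ((-9 % -3) * p)         0xbf

Answer: 4 steps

p: 0,0,0,0,0,0,7,0
s: -6,-6,-6,-6,-6,-6,6,-6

steps = 4; useful = 23; efficiency = 23/32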